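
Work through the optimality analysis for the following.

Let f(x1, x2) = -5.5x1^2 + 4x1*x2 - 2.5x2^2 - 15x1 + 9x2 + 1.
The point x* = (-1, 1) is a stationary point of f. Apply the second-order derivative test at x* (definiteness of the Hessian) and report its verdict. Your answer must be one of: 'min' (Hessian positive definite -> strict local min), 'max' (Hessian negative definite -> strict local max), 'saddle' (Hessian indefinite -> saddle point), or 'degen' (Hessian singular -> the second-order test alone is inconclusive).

Compute the Hessian H = grad^2 f:
  H = [[-11, 4], [4, -5]]
Verify stationarity: grad f(x*) = H x* + g = (0, 0).
Eigenvalues of H: -13, -3.
Both eigenvalues < 0, so H is negative definite -> x* is a strict local max.

max


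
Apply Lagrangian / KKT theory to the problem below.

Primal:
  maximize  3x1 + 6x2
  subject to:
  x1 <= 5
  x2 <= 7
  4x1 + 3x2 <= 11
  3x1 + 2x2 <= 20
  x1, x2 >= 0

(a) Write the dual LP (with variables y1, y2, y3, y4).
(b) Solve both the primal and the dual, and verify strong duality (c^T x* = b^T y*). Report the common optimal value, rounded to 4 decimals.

The standard primal-dual pair for 'max c^T x s.t. A x <= b, x >= 0' is:
  Dual:  min b^T y  s.t.  A^T y >= c,  y >= 0.

So the dual LP is:
  minimize  5y1 + 7y2 + 11y3 + 20y4
  subject to:
    y1 + 4y3 + 3y4 >= 3
    y2 + 3y3 + 2y4 >= 6
    y1, y2, y3, y4 >= 0

Solving the primal: x* = (0, 3.6667).
  primal value c^T x* = 22.
Solving the dual: y* = (0, 0, 2, 0).
  dual value b^T y* = 22.
Strong duality: c^T x* = b^T y*. Confirmed.

22


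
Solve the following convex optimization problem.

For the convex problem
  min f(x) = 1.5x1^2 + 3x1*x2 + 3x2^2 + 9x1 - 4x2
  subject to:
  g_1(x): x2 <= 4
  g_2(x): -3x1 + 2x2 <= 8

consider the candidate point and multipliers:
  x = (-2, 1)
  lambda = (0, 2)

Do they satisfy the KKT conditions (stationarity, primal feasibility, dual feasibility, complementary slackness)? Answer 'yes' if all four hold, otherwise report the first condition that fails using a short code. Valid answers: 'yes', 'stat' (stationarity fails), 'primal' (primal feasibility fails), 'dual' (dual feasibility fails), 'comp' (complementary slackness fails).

Gradient of f: grad f(x) = Q x + c = (6, -4)
Constraint values g_i(x) = a_i^T x - b_i:
  g_1((-2, 1)) = -3
  g_2((-2, 1)) = 0
Stationarity residual: grad f(x) + sum_i lambda_i a_i = (0, 0)
  -> stationarity OK
Primal feasibility (all g_i <= 0): OK
Dual feasibility (all lambda_i >= 0): OK
Complementary slackness (lambda_i * g_i(x) = 0 for all i): OK

Verdict: yes, KKT holds.

yes


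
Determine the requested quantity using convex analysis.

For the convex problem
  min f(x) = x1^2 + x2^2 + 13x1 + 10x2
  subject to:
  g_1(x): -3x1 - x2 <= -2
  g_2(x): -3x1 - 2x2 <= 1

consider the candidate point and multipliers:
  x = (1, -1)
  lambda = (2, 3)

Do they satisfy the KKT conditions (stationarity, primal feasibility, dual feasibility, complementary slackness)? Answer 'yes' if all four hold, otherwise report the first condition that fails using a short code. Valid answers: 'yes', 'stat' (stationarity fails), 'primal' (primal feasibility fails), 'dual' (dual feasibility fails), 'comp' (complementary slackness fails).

Gradient of f: grad f(x) = Q x + c = (15, 8)
Constraint values g_i(x) = a_i^T x - b_i:
  g_1((1, -1)) = 0
  g_2((1, -1)) = -2
Stationarity residual: grad f(x) + sum_i lambda_i a_i = (0, 0)
  -> stationarity OK
Primal feasibility (all g_i <= 0): OK
Dual feasibility (all lambda_i >= 0): OK
Complementary slackness (lambda_i * g_i(x) = 0 for all i): FAILS

Verdict: the first failing condition is complementary_slackness -> comp.

comp


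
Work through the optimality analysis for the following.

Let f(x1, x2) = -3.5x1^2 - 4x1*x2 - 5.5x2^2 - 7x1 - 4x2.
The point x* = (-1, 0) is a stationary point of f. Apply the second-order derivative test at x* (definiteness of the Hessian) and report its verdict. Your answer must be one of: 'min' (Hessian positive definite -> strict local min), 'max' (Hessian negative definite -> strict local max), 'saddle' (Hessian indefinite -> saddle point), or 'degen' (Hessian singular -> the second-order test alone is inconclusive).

Compute the Hessian H = grad^2 f:
  H = [[-7, -4], [-4, -11]]
Verify stationarity: grad f(x*) = H x* + g = (0, 0).
Eigenvalues of H: -13.4721, -4.5279.
Both eigenvalues < 0, so H is negative definite -> x* is a strict local max.

max


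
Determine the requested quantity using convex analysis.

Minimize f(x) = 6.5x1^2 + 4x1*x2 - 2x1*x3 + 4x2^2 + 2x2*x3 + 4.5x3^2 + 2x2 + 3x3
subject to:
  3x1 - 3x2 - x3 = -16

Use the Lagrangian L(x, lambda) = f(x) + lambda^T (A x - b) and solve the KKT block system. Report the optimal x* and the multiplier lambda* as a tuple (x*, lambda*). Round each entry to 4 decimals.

Form the Lagrangian:
  L(x, lambda) = (1/2) x^T Q x + c^T x + lambda^T (A x - b)
Stationarity (grad_x L = 0): Q x + c + A^T lambda = 0.
Primal feasibility: A x = b.

This gives the KKT block system:
  [ Q   A^T ] [ x     ]   [-c ]
  [ A    0  ] [ lambda ] = [ b ]

Solving the linear system:
  x*      = (-2.4117, 3.2499, -0.9847)
  lambda* = (5.461)
  f(x*)   = 45.4607

x* = (-2.4117, 3.2499, -0.9847), lambda* = (5.461)


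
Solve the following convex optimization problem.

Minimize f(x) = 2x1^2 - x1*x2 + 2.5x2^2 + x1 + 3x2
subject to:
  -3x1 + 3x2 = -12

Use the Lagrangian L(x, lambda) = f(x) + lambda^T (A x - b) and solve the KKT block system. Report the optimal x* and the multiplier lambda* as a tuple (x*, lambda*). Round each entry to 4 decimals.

Form the Lagrangian:
  L(x, lambda) = (1/2) x^T Q x + c^T x + lambda^T (A x - b)
Stationarity (grad_x L = 0): Q x + c + A^T lambda = 0.
Primal feasibility: A x = b.

This gives the KKT block system:
  [ Q   A^T ] [ x     ]   [-c ]
  [ A    0  ] [ lambda ] = [ b ]

Solving the linear system:
  x*      = (1.7143, -2.2857)
  lambda* = (3.381)
  f(x*)   = 17.7143

x* = (1.7143, -2.2857), lambda* = (3.381)


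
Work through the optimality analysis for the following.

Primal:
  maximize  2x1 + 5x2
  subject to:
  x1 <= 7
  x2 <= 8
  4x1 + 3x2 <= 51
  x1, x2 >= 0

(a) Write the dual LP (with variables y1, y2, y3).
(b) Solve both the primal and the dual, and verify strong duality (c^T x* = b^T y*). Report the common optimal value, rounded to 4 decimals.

The standard primal-dual pair for 'max c^T x s.t. A x <= b, x >= 0' is:
  Dual:  min b^T y  s.t.  A^T y >= c,  y >= 0.

So the dual LP is:
  minimize  7y1 + 8y2 + 51y3
  subject to:
    y1 + 4y3 >= 2
    y2 + 3y3 >= 5
    y1, y2, y3 >= 0

Solving the primal: x* = (6.75, 8).
  primal value c^T x* = 53.5.
Solving the dual: y* = (0, 3.5, 0.5).
  dual value b^T y* = 53.5.
Strong duality: c^T x* = b^T y*. Confirmed.

53.5


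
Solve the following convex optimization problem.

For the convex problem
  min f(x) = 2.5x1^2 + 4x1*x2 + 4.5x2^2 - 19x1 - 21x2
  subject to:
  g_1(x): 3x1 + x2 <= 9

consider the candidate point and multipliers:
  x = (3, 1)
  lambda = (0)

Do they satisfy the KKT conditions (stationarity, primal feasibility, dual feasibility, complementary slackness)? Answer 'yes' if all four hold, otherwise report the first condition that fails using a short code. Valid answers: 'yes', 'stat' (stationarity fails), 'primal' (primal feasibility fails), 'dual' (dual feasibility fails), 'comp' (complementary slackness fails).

Gradient of f: grad f(x) = Q x + c = (0, 0)
Constraint values g_i(x) = a_i^T x - b_i:
  g_1((3, 1)) = 1
Stationarity residual: grad f(x) + sum_i lambda_i a_i = (0, 0)
  -> stationarity OK
Primal feasibility (all g_i <= 0): FAILS
Dual feasibility (all lambda_i >= 0): OK
Complementary slackness (lambda_i * g_i(x) = 0 for all i): OK

Verdict: the first failing condition is primal_feasibility -> primal.

primal


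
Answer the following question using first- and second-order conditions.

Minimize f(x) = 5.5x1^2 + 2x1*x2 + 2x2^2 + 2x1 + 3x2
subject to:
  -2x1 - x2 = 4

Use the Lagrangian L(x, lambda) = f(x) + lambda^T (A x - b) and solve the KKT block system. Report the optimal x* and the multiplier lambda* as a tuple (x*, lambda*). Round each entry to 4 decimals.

Form the Lagrangian:
  L(x, lambda) = (1/2) x^T Q x + c^T x + lambda^T (A x - b)
Stationarity (grad_x L = 0): Q x + c + A^T lambda = 0.
Primal feasibility: A x = b.

This gives the KKT block system:
  [ Q   A^T ] [ x     ]   [-c ]
  [ A    0  ] [ lambda ] = [ b ]

Solving the linear system:
  x*      = (-1.0526, -1.8947)
  lambda* = (-6.6842)
  f(x*)   = 9.4737

x* = (-1.0526, -1.8947), lambda* = (-6.6842)


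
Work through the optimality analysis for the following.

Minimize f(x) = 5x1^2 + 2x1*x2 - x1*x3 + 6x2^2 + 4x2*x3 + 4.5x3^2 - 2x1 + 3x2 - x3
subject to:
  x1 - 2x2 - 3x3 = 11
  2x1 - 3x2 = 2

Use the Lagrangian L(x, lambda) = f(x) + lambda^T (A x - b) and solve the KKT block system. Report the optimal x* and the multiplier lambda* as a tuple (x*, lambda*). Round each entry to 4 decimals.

Form the Lagrangian:
  L(x, lambda) = (1/2) x^T Q x + c^T x + lambda^T (A x - b)
Stationarity (grad_x L = 0): Q x + c + A^T lambda = 0.
Primal feasibility: A x = b.

This gives the KKT block system:
  [ Q   A^T ] [ x     ]   [-c ]
  [ A    0  ] [ lambda ] = [ b ]

Solving the linear system:
  x*      = (0.4739, -0.3507, -3.2749)
  lambda* = (-10.7836, 2.7356)
  f(x*)   = 57.2116

x* = (0.4739, -0.3507, -3.2749), lambda* = (-10.7836, 2.7356)


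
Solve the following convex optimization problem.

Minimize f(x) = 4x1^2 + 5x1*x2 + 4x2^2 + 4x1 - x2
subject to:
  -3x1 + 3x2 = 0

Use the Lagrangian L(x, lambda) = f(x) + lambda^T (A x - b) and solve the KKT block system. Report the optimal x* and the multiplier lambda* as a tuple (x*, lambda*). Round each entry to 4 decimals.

Form the Lagrangian:
  L(x, lambda) = (1/2) x^T Q x + c^T x + lambda^T (A x - b)
Stationarity (grad_x L = 0): Q x + c + A^T lambda = 0.
Primal feasibility: A x = b.

This gives the KKT block system:
  [ Q   A^T ] [ x     ]   [-c ]
  [ A    0  ] [ lambda ] = [ b ]

Solving the linear system:
  x*      = (-0.1154, -0.1154)
  lambda* = (0.8333)
  f(x*)   = -0.1731

x* = (-0.1154, -0.1154), lambda* = (0.8333)


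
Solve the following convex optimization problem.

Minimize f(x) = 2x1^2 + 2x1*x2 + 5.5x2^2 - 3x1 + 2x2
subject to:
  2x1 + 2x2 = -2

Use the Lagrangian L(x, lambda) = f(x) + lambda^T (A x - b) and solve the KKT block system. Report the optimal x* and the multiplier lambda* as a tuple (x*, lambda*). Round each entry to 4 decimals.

Form the Lagrangian:
  L(x, lambda) = (1/2) x^T Q x + c^T x + lambda^T (A x - b)
Stationarity (grad_x L = 0): Q x + c + A^T lambda = 0.
Primal feasibility: A x = b.

This gives the KKT block system:
  [ Q   A^T ] [ x     ]   [-c ]
  [ A    0  ] [ lambda ] = [ b ]

Solving the linear system:
  x*      = (-0.3636, -0.6364)
  lambda* = (2.8636)
  f(x*)   = 2.7727

x* = (-0.3636, -0.6364), lambda* = (2.8636)


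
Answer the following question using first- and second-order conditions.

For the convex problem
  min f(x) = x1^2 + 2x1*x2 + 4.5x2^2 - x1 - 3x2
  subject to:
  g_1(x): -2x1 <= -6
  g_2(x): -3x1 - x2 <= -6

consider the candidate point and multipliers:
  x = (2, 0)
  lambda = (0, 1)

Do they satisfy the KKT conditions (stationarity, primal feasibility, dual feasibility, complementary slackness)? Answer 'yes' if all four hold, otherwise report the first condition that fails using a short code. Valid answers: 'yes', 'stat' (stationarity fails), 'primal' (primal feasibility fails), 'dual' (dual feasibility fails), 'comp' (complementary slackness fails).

Gradient of f: grad f(x) = Q x + c = (3, 1)
Constraint values g_i(x) = a_i^T x - b_i:
  g_1((2, 0)) = 2
  g_2((2, 0)) = 0
Stationarity residual: grad f(x) + sum_i lambda_i a_i = (0, 0)
  -> stationarity OK
Primal feasibility (all g_i <= 0): FAILS
Dual feasibility (all lambda_i >= 0): OK
Complementary slackness (lambda_i * g_i(x) = 0 for all i): OK

Verdict: the first failing condition is primal_feasibility -> primal.

primal


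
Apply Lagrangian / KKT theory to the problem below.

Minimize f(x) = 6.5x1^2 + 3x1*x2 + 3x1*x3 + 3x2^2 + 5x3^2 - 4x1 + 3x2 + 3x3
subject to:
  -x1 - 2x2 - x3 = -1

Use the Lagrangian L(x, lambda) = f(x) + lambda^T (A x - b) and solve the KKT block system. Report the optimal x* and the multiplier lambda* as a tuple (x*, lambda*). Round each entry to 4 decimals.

Form the Lagrangian:
  L(x, lambda) = (1/2) x^T Q x + c^T x + lambda^T (A x - b)
Stationarity (grad_x L = 0): Q x + c + A^T lambda = 0.
Primal feasibility: A x = b.

This gives the KKT block system:
  [ Q   A^T ] [ x     ]   [-c ]
  [ A    0  ] [ lambda ] = [ b ]

Solving the linear system:
  x*      = (0.5132, 0.3103, -0.1339)
  lambda* = (3.2008)
  f(x*)   = 0.8387

x* = (0.5132, 0.3103, -0.1339), lambda* = (3.2008)


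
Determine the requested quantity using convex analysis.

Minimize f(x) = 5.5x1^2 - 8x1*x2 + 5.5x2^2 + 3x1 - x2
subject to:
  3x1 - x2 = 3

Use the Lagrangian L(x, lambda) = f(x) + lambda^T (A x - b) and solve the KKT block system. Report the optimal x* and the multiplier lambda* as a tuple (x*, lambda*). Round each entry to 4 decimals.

Form the Lagrangian:
  L(x, lambda) = (1/2) x^T Q x + c^T x + lambda^T (A x - b)
Stationarity (grad_x L = 0): Q x + c + A^T lambda = 0.
Primal feasibility: A x = b.

This gives the KKT block system:
  [ Q   A^T ] [ x     ]   [-c ]
  [ A    0  ] [ lambda ] = [ b ]

Solving the linear system:
  x*      = (1.2097, 0.629)
  lambda* = (-3.7581)
  f(x*)   = 7.1371

x* = (1.2097, 0.629), lambda* = (-3.7581)


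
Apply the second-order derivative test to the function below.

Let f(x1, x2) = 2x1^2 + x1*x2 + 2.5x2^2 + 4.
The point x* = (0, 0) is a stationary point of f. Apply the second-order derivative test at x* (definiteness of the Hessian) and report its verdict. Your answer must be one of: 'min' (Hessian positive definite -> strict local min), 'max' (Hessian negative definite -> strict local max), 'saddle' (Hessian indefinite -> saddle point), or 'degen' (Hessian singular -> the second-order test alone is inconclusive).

Compute the Hessian H = grad^2 f:
  H = [[4, 1], [1, 5]]
Verify stationarity: grad f(x*) = H x* + g = (0, 0).
Eigenvalues of H: 3.382, 5.618.
Both eigenvalues > 0, so H is positive definite -> x* is a strict local min.

min


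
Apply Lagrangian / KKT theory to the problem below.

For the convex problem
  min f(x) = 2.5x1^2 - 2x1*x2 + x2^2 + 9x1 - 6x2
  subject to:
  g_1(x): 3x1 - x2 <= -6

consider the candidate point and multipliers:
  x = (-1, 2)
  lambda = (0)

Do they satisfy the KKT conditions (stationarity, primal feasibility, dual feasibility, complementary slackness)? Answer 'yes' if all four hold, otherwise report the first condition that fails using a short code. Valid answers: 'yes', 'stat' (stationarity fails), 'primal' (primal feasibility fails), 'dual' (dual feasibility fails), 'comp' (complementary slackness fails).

Gradient of f: grad f(x) = Q x + c = (0, 0)
Constraint values g_i(x) = a_i^T x - b_i:
  g_1((-1, 2)) = 1
Stationarity residual: grad f(x) + sum_i lambda_i a_i = (0, 0)
  -> stationarity OK
Primal feasibility (all g_i <= 0): FAILS
Dual feasibility (all lambda_i >= 0): OK
Complementary slackness (lambda_i * g_i(x) = 0 for all i): OK

Verdict: the first failing condition is primal_feasibility -> primal.

primal


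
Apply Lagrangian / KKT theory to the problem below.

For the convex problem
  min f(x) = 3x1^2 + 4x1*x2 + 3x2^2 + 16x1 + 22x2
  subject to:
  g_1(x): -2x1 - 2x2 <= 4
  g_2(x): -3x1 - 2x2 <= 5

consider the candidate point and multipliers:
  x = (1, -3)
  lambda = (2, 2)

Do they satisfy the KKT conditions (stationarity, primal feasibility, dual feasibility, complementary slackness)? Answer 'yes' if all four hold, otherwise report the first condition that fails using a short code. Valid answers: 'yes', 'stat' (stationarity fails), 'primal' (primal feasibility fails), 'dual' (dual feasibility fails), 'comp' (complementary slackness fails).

Gradient of f: grad f(x) = Q x + c = (10, 8)
Constraint values g_i(x) = a_i^T x - b_i:
  g_1((1, -3)) = 0
  g_2((1, -3)) = -2
Stationarity residual: grad f(x) + sum_i lambda_i a_i = (0, 0)
  -> stationarity OK
Primal feasibility (all g_i <= 0): OK
Dual feasibility (all lambda_i >= 0): OK
Complementary slackness (lambda_i * g_i(x) = 0 for all i): FAILS

Verdict: the first failing condition is complementary_slackness -> comp.

comp


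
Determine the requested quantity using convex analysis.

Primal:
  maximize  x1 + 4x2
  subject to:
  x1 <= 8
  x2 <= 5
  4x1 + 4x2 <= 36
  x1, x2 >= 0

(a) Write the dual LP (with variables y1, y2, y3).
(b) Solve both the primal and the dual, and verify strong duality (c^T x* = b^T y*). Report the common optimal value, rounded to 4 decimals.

The standard primal-dual pair for 'max c^T x s.t. A x <= b, x >= 0' is:
  Dual:  min b^T y  s.t.  A^T y >= c,  y >= 0.

So the dual LP is:
  minimize  8y1 + 5y2 + 36y3
  subject to:
    y1 + 4y3 >= 1
    y2 + 4y3 >= 4
    y1, y2, y3 >= 0

Solving the primal: x* = (4, 5).
  primal value c^T x* = 24.
Solving the dual: y* = (0, 3, 0.25).
  dual value b^T y* = 24.
Strong duality: c^T x* = b^T y*. Confirmed.

24


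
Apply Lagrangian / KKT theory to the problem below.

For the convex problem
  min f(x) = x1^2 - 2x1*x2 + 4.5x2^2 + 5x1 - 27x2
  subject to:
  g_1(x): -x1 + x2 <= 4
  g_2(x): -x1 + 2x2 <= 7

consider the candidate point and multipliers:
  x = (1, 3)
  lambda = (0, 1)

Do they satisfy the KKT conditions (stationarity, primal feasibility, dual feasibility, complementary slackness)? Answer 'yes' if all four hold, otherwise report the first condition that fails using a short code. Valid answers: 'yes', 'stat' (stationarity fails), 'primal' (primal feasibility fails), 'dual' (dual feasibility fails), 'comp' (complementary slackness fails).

Gradient of f: grad f(x) = Q x + c = (1, -2)
Constraint values g_i(x) = a_i^T x - b_i:
  g_1((1, 3)) = -2
  g_2((1, 3)) = -2
Stationarity residual: grad f(x) + sum_i lambda_i a_i = (0, 0)
  -> stationarity OK
Primal feasibility (all g_i <= 0): OK
Dual feasibility (all lambda_i >= 0): OK
Complementary slackness (lambda_i * g_i(x) = 0 for all i): FAILS

Verdict: the first failing condition is complementary_slackness -> comp.

comp


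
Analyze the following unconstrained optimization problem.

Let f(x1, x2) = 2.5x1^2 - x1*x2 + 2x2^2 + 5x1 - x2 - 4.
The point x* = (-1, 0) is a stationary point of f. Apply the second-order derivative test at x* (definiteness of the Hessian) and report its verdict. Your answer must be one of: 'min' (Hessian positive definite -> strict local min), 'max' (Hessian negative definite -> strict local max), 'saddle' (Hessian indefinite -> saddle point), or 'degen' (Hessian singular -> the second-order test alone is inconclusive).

Compute the Hessian H = grad^2 f:
  H = [[5, -1], [-1, 4]]
Verify stationarity: grad f(x*) = H x* + g = (0, 0).
Eigenvalues of H: 3.382, 5.618.
Both eigenvalues > 0, so H is positive definite -> x* is a strict local min.

min


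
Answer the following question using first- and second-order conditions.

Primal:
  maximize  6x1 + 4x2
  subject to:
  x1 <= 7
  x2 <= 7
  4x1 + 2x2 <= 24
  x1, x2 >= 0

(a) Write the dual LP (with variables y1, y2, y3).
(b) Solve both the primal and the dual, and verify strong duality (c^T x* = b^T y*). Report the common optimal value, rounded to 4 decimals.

The standard primal-dual pair for 'max c^T x s.t. A x <= b, x >= 0' is:
  Dual:  min b^T y  s.t.  A^T y >= c,  y >= 0.

So the dual LP is:
  minimize  7y1 + 7y2 + 24y3
  subject to:
    y1 + 4y3 >= 6
    y2 + 2y3 >= 4
    y1, y2, y3 >= 0

Solving the primal: x* = (2.5, 7).
  primal value c^T x* = 43.
Solving the dual: y* = (0, 1, 1.5).
  dual value b^T y* = 43.
Strong duality: c^T x* = b^T y*. Confirmed.

43


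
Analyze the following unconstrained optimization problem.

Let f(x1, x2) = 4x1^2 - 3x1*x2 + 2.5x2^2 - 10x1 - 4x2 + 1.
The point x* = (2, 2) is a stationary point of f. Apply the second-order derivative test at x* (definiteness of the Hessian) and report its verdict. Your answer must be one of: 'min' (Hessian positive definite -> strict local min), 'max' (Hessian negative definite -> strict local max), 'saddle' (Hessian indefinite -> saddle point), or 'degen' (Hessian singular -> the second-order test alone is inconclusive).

Compute the Hessian H = grad^2 f:
  H = [[8, -3], [-3, 5]]
Verify stationarity: grad f(x*) = H x* + g = (0, 0).
Eigenvalues of H: 3.1459, 9.8541.
Both eigenvalues > 0, so H is positive definite -> x* is a strict local min.

min


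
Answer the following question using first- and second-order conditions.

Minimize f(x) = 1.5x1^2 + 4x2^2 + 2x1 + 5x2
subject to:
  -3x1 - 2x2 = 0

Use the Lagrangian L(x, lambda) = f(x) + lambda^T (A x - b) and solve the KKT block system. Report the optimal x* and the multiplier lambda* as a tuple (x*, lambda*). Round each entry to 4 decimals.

Form the Lagrangian:
  L(x, lambda) = (1/2) x^T Q x + c^T x + lambda^T (A x - b)
Stationarity (grad_x L = 0): Q x + c + A^T lambda = 0.
Primal feasibility: A x = b.

This gives the KKT block system:
  [ Q   A^T ] [ x     ]   [-c ]
  [ A    0  ] [ lambda ] = [ b ]

Solving the linear system:
  x*      = (0.2619, -0.3929)
  lambda* = (0.9286)
  f(x*)   = -0.7202

x* = (0.2619, -0.3929), lambda* = (0.9286)


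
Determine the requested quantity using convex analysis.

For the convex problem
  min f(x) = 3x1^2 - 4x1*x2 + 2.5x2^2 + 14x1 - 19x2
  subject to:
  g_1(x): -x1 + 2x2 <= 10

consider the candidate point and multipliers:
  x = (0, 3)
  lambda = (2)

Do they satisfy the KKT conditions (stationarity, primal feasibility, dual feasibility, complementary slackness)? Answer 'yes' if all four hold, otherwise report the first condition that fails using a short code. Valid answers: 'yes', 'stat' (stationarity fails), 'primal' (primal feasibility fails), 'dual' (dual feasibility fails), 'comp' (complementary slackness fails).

Gradient of f: grad f(x) = Q x + c = (2, -4)
Constraint values g_i(x) = a_i^T x - b_i:
  g_1((0, 3)) = -4
Stationarity residual: grad f(x) + sum_i lambda_i a_i = (0, 0)
  -> stationarity OK
Primal feasibility (all g_i <= 0): OK
Dual feasibility (all lambda_i >= 0): OK
Complementary slackness (lambda_i * g_i(x) = 0 for all i): FAILS

Verdict: the first failing condition is complementary_slackness -> comp.

comp


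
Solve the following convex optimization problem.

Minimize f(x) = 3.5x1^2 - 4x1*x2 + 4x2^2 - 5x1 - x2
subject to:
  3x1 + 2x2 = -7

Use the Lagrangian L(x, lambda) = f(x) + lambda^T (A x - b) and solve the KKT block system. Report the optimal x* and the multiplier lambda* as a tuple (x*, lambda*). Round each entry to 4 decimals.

Form the Lagrangian:
  L(x, lambda) = (1/2) x^T Q x + c^T x + lambda^T (A x - b)
Stationarity (grad_x L = 0): Q x + c + A^T lambda = 0.
Primal feasibility: A x = b.

This gives the KKT block system:
  [ Q   A^T ] [ x     ]   [-c ]
  [ A    0  ] [ lambda ] = [ b ]

Solving the linear system:
  x*      = (-1.4189, -1.3716)
  lambda* = (3.1486)
  f(x*)   = 15.2534

x* = (-1.4189, -1.3716), lambda* = (3.1486)


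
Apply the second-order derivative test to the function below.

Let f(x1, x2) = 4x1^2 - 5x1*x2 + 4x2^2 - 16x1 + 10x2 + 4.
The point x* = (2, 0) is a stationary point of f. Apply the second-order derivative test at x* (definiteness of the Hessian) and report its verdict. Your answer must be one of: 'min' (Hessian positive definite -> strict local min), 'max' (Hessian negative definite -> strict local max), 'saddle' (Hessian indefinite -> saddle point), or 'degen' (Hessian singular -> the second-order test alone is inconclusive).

Compute the Hessian H = grad^2 f:
  H = [[8, -5], [-5, 8]]
Verify stationarity: grad f(x*) = H x* + g = (0, 0).
Eigenvalues of H: 3, 13.
Both eigenvalues > 0, so H is positive definite -> x* is a strict local min.

min


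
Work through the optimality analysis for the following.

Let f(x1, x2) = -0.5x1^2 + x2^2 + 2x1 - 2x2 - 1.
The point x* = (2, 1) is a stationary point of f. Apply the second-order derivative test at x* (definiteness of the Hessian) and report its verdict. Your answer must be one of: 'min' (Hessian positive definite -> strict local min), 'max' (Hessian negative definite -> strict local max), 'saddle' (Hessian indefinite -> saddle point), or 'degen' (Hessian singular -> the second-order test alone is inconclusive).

Compute the Hessian H = grad^2 f:
  H = [[-1, 0], [0, 2]]
Verify stationarity: grad f(x*) = H x* + g = (0, 0).
Eigenvalues of H: -1, 2.
Eigenvalues have mixed signs, so H is indefinite -> x* is a saddle point.

saddle


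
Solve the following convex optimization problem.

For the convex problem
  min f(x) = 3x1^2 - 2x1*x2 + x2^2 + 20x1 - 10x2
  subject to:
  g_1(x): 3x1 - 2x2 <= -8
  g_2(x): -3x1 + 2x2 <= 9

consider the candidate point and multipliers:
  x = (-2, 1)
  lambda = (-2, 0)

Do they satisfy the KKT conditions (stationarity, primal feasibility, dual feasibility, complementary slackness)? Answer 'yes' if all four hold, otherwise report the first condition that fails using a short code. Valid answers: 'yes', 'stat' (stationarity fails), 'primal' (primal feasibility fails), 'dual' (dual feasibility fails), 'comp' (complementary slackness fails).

Gradient of f: grad f(x) = Q x + c = (6, -4)
Constraint values g_i(x) = a_i^T x - b_i:
  g_1((-2, 1)) = 0
  g_2((-2, 1)) = -1
Stationarity residual: grad f(x) + sum_i lambda_i a_i = (0, 0)
  -> stationarity OK
Primal feasibility (all g_i <= 0): OK
Dual feasibility (all lambda_i >= 0): FAILS
Complementary slackness (lambda_i * g_i(x) = 0 for all i): OK

Verdict: the first failing condition is dual_feasibility -> dual.

dual


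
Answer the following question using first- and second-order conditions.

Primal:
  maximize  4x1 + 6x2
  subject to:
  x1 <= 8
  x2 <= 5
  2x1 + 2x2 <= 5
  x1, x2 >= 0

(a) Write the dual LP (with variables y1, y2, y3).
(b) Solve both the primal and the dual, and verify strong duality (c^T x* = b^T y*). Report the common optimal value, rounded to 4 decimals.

The standard primal-dual pair for 'max c^T x s.t. A x <= b, x >= 0' is:
  Dual:  min b^T y  s.t.  A^T y >= c,  y >= 0.

So the dual LP is:
  minimize  8y1 + 5y2 + 5y3
  subject to:
    y1 + 2y3 >= 4
    y2 + 2y3 >= 6
    y1, y2, y3 >= 0

Solving the primal: x* = (0, 2.5).
  primal value c^T x* = 15.
Solving the dual: y* = (0, 0, 3).
  dual value b^T y* = 15.
Strong duality: c^T x* = b^T y*. Confirmed.

15


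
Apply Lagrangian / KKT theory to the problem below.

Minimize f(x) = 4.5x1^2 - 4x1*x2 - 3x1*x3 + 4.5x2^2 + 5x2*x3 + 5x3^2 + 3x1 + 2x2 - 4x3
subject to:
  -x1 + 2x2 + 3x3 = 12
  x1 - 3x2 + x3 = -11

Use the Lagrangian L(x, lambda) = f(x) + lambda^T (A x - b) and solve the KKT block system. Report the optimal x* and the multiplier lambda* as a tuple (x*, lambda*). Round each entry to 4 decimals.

Form the Lagrangian:
  L(x, lambda) = (1/2) x^T Q x + c^T x + lambda^T (A x - b)
Stationarity (grad_x L = 0): Q x + c + A^T lambda = 0.
Primal feasibility: A x = b.

This gives the KKT block system:
  [ Q   A^T ] [ x     ]   [-c ]
  [ A    0  ] [ lambda ] = [ b ]

Solving the linear system:
  x*      = (-0.2659, 3.9942, 1.2486)
  lambda* = (-12.0925, 7.0231)
  f(x*)   = 112.2803

x* = (-0.2659, 3.9942, 1.2486), lambda* = (-12.0925, 7.0231)


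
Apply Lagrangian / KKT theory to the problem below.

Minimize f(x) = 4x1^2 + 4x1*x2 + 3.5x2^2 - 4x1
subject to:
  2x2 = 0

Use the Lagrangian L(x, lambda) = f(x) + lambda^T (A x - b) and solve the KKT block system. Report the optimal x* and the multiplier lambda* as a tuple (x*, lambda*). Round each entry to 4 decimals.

Form the Lagrangian:
  L(x, lambda) = (1/2) x^T Q x + c^T x + lambda^T (A x - b)
Stationarity (grad_x L = 0): Q x + c + A^T lambda = 0.
Primal feasibility: A x = b.

This gives the KKT block system:
  [ Q   A^T ] [ x     ]   [-c ]
  [ A    0  ] [ lambda ] = [ b ]

Solving the linear system:
  x*      = (0.5, 0)
  lambda* = (-1)
  f(x*)   = -1

x* = (0.5, 0), lambda* = (-1)


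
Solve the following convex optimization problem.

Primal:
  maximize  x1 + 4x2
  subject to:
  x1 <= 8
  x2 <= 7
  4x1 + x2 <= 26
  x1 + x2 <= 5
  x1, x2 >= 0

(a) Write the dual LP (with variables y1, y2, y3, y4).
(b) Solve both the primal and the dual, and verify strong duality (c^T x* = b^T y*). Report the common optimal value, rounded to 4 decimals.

The standard primal-dual pair for 'max c^T x s.t. A x <= b, x >= 0' is:
  Dual:  min b^T y  s.t.  A^T y >= c,  y >= 0.

So the dual LP is:
  minimize  8y1 + 7y2 + 26y3 + 5y4
  subject to:
    y1 + 4y3 + y4 >= 1
    y2 + y3 + y4 >= 4
    y1, y2, y3, y4 >= 0

Solving the primal: x* = (0, 5).
  primal value c^T x* = 20.
Solving the dual: y* = (0, 0, 0, 4).
  dual value b^T y* = 20.
Strong duality: c^T x* = b^T y*. Confirmed.

20


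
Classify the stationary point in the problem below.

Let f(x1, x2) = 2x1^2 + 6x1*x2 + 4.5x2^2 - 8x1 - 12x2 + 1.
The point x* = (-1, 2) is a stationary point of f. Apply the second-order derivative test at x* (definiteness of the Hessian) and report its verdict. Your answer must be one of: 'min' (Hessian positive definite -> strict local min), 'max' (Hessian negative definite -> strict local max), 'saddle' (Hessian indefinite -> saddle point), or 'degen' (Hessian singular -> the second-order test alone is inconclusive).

Compute the Hessian H = grad^2 f:
  H = [[4, 6], [6, 9]]
Verify stationarity: grad f(x*) = H x* + g = (0, 0).
Eigenvalues of H: 0, 13.
H has a zero eigenvalue (singular; positive semidefinite but not definite), so H is neither positive definite, negative definite, nor indefinite. The second-order test alone is inconclusive -> degen.
(Indeed, f is constant along the null direction of H through x*, so x* is not a strict local extremum.)

degen


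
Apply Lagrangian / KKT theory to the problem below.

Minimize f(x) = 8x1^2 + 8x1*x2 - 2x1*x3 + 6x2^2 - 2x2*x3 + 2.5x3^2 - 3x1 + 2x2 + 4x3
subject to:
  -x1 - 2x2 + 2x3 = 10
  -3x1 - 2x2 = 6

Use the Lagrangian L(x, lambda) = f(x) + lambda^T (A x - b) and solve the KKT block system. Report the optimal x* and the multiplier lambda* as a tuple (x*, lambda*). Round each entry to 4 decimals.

Form the Lagrangian:
  L(x, lambda) = (1/2) x^T Q x + c^T x + lambda^T (A x - b)
Stationarity (grad_x L = 0): Q x + c + A^T lambda = 0.
Primal feasibility: A x = b.

This gives the KKT block system:
  [ Q   A^T ] [ x     ]   [-c ]
  [ A    0  ] [ lambda ] = [ b ]

Solving the linear system:
  x*      = (-0.2727, -2.5909, 2.2727)
  lambda* = (-10.5455, -7.3636)
  f(x*)   = 77.1818

x* = (-0.2727, -2.5909, 2.2727), lambda* = (-10.5455, -7.3636)


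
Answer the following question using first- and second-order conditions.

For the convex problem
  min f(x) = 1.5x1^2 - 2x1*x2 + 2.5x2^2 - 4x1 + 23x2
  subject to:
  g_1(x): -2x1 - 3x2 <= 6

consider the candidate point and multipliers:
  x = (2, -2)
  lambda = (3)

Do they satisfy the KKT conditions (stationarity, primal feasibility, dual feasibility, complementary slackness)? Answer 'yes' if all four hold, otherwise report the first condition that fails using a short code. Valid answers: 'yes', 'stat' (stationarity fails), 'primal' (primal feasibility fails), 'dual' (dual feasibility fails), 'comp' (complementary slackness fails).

Gradient of f: grad f(x) = Q x + c = (6, 9)
Constraint values g_i(x) = a_i^T x - b_i:
  g_1((2, -2)) = -4
Stationarity residual: grad f(x) + sum_i lambda_i a_i = (0, 0)
  -> stationarity OK
Primal feasibility (all g_i <= 0): OK
Dual feasibility (all lambda_i >= 0): OK
Complementary slackness (lambda_i * g_i(x) = 0 for all i): FAILS

Verdict: the first failing condition is complementary_slackness -> comp.

comp


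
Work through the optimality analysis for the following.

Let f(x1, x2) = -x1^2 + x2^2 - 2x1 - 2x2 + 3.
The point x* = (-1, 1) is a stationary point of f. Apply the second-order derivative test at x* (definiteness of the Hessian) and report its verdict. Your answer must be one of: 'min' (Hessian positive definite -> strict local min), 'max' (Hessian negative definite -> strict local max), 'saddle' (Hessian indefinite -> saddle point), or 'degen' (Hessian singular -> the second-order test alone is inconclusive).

Compute the Hessian H = grad^2 f:
  H = [[-2, 0], [0, 2]]
Verify stationarity: grad f(x*) = H x* + g = (0, 0).
Eigenvalues of H: -2, 2.
Eigenvalues have mixed signs, so H is indefinite -> x* is a saddle point.

saddle


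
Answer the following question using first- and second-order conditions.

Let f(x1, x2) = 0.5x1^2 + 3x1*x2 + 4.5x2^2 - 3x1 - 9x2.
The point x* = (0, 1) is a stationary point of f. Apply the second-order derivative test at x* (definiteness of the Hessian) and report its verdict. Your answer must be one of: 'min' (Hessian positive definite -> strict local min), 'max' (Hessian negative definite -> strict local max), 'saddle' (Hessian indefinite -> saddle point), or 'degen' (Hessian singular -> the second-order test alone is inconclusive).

Compute the Hessian H = grad^2 f:
  H = [[1, 3], [3, 9]]
Verify stationarity: grad f(x*) = H x* + g = (0, 0).
Eigenvalues of H: 0, 10.
H has a zero eigenvalue (singular; positive semidefinite but not definite), so H is neither positive definite, negative definite, nor indefinite. The second-order test alone is inconclusive -> degen.
(Indeed, f is constant along the null direction of H through x*, so x* is not a strict local extremum.)

degen


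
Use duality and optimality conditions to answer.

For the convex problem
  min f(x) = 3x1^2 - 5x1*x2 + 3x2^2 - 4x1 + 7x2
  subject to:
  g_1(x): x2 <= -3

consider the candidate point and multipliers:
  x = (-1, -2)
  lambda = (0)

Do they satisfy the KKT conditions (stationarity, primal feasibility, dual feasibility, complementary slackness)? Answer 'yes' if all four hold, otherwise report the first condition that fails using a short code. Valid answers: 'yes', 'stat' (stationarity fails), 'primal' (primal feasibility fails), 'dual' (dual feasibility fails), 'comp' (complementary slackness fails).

Gradient of f: grad f(x) = Q x + c = (0, 0)
Constraint values g_i(x) = a_i^T x - b_i:
  g_1((-1, -2)) = 1
Stationarity residual: grad f(x) + sum_i lambda_i a_i = (0, 0)
  -> stationarity OK
Primal feasibility (all g_i <= 0): FAILS
Dual feasibility (all lambda_i >= 0): OK
Complementary slackness (lambda_i * g_i(x) = 0 for all i): OK

Verdict: the first failing condition is primal_feasibility -> primal.

primal


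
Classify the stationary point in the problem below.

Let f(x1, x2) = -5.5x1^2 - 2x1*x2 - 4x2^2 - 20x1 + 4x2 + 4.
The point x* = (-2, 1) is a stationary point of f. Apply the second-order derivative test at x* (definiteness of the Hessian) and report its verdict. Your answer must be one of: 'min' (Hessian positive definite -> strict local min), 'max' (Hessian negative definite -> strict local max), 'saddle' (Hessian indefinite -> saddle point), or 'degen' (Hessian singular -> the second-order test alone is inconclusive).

Compute the Hessian H = grad^2 f:
  H = [[-11, -2], [-2, -8]]
Verify stationarity: grad f(x*) = H x* + g = (0, 0).
Eigenvalues of H: -12, -7.
Both eigenvalues < 0, so H is negative definite -> x* is a strict local max.

max


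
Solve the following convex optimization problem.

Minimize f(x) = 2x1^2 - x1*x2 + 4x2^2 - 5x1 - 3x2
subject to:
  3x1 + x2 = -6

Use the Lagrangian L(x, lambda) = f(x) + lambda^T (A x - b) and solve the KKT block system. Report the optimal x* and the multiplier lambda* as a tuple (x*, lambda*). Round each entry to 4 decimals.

Form the Lagrangian:
  L(x, lambda) = (1/2) x^T Q x + c^T x + lambda^T (A x - b)
Stationarity (grad_x L = 0): Q x + c + A^T lambda = 0.
Primal feasibility: A x = b.

This gives the KKT block system:
  [ Q   A^T ] [ x     ]   [-c ]
  [ A    0  ] [ lambda ] = [ b ]

Solving the linear system:
  x*      = (-1.878, -0.3659)
  lambda* = (4.0488)
  f(x*)   = 17.3902

x* = (-1.878, -0.3659), lambda* = (4.0488)


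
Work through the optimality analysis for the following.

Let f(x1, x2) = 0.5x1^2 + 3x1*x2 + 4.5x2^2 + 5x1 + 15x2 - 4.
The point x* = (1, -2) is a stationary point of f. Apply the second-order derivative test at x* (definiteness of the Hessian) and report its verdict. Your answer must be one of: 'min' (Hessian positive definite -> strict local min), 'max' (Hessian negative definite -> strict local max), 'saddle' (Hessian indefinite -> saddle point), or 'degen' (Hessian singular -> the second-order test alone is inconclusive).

Compute the Hessian H = grad^2 f:
  H = [[1, 3], [3, 9]]
Verify stationarity: grad f(x*) = H x* + g = (0, 0).
Eigenvalues of H: 0, 10.
H has a zero eigenvalue (singular; positive semidefinite but not definite), so H is neither positive definite, negative definite, nor indefinite. The second-order test alone is inconclusive -> degen.
(Indeed, f is constant along the null direction of H through x*, so x* is not a strict local extremum.)

degen


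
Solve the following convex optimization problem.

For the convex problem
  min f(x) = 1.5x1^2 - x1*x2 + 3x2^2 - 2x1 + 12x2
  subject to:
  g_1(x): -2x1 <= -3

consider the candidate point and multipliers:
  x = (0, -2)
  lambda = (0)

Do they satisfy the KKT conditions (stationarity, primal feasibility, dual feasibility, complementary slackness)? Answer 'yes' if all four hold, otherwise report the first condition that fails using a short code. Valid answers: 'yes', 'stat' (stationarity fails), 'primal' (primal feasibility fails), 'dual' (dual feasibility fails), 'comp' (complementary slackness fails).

Gradient of f: grad f(x) = Q x + c = (0, 0)
Constraint values g_i(x) = a_i^T x - b_i:
  g_1((0, -2)) = 3
Stationarity residual: grad f(x) + sum_i lambda_i a_i = (0, 0)
  -> stationarity OK
Primal feasibility (all g_i <= 0): FAILS
Dual feasibility (all lambda_i >= 0): OK
Complementary slackness (lambda_i * g_i(x) = 0 for all i): OK

Verdict: the first failing condition is primal_feasibility -> primal.

primal


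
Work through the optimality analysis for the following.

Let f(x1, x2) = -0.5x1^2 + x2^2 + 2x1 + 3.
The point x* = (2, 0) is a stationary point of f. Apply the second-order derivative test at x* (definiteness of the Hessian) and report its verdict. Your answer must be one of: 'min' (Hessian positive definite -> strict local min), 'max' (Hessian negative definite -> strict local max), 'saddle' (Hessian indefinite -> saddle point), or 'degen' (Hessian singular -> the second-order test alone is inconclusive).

Compute the Hessian H = grad^2 f:
  H = [[-1, 0], [0, 2]]
Verify stationarity: grad f(x*) = H x* + g = (0, 0).
Eigenvalues of H: -1, 2.
Eigenvalues have mixed signs, so H is indefinite -> x* is a saddle point.

saddle


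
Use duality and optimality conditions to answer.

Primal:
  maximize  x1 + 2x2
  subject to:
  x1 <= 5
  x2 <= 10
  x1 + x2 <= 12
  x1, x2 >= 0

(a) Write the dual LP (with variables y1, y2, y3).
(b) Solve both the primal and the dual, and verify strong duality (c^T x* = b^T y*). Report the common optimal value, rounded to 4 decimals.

The standard primal-dual pair for 'max c^T x s.t. A x <= b, x >= 0' is:
  Dual:  min b^T y  s.t.  A^T y >= c,  y >= 0.

So the dual LP is:
  minimize  5y1 + 10y2 + 12y3
  subject to:
    y1 + y3 >= 1
    y2 + y3 >= 2
    y1, y2, y3 >= 0

Solving the primal: x* = (2, 10).
  primal value c^T x* = 22.
Solving the dual: y* = (0, 1, 1).
  dual value b^T y* = 22.
Strong duality: c^T x* = b^T y*. Confirmed.

22


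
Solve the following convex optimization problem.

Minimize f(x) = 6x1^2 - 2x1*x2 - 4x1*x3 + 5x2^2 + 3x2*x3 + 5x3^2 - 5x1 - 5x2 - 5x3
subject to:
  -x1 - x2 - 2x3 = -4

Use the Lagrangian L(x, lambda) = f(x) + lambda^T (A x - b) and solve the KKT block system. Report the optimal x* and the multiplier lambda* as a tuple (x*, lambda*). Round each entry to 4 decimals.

Form the Lagrangian:
  L(x, lambda) = (1/2) x^T Q x + c^T x + lambda^T (A x - b)
Stationarity (grad_x L = 0): Q x + c + A^T lambda = 0.
Primal feasibility: A x = b.

This gives the KKT block system:
  [ Q   A^T ] [ x     ]   [-c ]
  [ A    0  ] [ lambda ] = [ b ]

Solving the linear system:
  x*      = (1.0773, 0.5708, 1.176)
  lambda* = (2.0815)
  f(x*)   = -2.897

x* = (1.0773, 0.5708, 1.176), lambda* = (2.0815)


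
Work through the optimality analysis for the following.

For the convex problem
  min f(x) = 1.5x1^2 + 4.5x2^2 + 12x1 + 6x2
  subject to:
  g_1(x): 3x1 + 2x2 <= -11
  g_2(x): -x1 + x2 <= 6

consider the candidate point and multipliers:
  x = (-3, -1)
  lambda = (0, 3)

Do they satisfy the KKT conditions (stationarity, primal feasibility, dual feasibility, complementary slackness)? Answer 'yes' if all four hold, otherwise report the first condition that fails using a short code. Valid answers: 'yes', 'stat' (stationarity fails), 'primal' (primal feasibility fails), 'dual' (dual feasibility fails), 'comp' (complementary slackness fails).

Gradient of f: grad f(x) = Q x + c = (3, -3)
Constraint values g_i(x) = a_i^T x - b_i:
  g_1((-3, -1)) = 0
  g_2((-3, -1)) = -4
Stationarity residual: grad f(x) + sum_i lambda_i a_i = (0, 0)
  -> stationarity OK
Primal feasibility (all g_i <= 0): OK
Dual feasibility (all lambda_i >= 0): OK
Complementary slackness (lambda_i * g_i(x) = 0 for all i): FAILS

Verdict: the first failing condition is complementary_slackness -> comp.

comp
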